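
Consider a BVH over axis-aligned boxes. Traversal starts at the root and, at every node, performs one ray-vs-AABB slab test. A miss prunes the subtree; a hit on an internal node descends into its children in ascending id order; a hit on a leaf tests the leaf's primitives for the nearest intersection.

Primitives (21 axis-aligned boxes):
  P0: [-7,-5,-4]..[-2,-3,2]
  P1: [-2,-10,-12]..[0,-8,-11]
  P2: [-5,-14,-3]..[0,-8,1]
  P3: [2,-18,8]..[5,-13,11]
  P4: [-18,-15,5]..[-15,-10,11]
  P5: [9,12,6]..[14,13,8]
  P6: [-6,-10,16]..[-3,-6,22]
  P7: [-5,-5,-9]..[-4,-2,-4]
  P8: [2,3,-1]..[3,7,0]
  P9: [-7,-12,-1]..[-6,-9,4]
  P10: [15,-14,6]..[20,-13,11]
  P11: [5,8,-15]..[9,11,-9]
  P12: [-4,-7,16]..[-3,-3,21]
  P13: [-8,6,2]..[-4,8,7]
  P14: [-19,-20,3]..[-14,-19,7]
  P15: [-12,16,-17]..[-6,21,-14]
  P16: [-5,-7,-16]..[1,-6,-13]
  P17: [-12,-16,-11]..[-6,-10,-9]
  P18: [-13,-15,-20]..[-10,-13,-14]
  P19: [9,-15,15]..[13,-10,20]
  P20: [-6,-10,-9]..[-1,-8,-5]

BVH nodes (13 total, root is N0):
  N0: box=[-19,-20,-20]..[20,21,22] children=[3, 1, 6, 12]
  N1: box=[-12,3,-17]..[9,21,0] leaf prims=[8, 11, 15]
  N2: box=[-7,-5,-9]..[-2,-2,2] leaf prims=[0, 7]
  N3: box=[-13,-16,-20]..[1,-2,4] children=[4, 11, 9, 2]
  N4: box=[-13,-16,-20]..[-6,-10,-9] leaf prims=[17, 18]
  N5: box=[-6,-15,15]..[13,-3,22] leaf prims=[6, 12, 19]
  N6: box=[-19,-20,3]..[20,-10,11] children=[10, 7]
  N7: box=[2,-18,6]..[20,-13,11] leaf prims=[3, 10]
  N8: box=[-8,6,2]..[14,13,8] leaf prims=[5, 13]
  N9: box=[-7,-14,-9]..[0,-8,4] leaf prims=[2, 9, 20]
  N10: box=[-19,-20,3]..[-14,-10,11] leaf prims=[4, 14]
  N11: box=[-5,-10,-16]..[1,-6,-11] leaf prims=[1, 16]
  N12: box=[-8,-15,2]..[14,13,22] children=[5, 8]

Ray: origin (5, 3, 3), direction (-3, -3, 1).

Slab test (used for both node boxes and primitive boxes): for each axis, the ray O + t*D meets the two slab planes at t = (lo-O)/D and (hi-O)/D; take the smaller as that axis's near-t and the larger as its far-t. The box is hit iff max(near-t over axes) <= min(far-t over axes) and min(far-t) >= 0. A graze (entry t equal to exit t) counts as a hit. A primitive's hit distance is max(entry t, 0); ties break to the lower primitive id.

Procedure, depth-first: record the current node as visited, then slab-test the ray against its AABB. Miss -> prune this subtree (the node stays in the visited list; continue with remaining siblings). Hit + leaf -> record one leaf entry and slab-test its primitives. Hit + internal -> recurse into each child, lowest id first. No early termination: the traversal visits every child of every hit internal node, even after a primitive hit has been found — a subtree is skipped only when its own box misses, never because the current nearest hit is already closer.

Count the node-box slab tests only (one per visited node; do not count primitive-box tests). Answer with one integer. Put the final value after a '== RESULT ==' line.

Traverse from the root:
N0 x:[-5,8] y:[-6,23/3] z:[-23,19] -> hit [-5,23/3], descend [1, 3, 6, 12]
  N1 x:[-4/3,17/3] y:[-6,0] z:[-20,-3] -> miss, prune
  N3 x:[4/3,6] y:[5/3,19/3] z:[-23,1] -> miss, prune
  N6 x:[-5,8] y:[13/3,23/3] z:[0,8] -> hit [13/3,23/3], descend [7, 10]
    N7 x:[-5,1] y:[16/3,7] z:[3,8] -> miss, prune
    N10 x:[19/3,8] y:[13/3,23/3] z:[0,8] -> hit [19/3,23/3] leaf, test {P4(miss), P14(miss)}
  N12 x:[-3,13/3] y:[-10/3,6] z:[-1,19] -> hit [-1,13/3], descend [5, 8]
    N5 x:[-8/3,11/3] y:[2,6] z:[12,19] -> miss, prune
    N8 x:[-3,13/3] y:[-10/3,-1] z:[-1,5] -> miss, prune

9 AABB tests over nodes [0, 1, 3, 6, 7, 10, 12, 5, 8]; 1 leaf entered; closest miss.

== RESULT ==
9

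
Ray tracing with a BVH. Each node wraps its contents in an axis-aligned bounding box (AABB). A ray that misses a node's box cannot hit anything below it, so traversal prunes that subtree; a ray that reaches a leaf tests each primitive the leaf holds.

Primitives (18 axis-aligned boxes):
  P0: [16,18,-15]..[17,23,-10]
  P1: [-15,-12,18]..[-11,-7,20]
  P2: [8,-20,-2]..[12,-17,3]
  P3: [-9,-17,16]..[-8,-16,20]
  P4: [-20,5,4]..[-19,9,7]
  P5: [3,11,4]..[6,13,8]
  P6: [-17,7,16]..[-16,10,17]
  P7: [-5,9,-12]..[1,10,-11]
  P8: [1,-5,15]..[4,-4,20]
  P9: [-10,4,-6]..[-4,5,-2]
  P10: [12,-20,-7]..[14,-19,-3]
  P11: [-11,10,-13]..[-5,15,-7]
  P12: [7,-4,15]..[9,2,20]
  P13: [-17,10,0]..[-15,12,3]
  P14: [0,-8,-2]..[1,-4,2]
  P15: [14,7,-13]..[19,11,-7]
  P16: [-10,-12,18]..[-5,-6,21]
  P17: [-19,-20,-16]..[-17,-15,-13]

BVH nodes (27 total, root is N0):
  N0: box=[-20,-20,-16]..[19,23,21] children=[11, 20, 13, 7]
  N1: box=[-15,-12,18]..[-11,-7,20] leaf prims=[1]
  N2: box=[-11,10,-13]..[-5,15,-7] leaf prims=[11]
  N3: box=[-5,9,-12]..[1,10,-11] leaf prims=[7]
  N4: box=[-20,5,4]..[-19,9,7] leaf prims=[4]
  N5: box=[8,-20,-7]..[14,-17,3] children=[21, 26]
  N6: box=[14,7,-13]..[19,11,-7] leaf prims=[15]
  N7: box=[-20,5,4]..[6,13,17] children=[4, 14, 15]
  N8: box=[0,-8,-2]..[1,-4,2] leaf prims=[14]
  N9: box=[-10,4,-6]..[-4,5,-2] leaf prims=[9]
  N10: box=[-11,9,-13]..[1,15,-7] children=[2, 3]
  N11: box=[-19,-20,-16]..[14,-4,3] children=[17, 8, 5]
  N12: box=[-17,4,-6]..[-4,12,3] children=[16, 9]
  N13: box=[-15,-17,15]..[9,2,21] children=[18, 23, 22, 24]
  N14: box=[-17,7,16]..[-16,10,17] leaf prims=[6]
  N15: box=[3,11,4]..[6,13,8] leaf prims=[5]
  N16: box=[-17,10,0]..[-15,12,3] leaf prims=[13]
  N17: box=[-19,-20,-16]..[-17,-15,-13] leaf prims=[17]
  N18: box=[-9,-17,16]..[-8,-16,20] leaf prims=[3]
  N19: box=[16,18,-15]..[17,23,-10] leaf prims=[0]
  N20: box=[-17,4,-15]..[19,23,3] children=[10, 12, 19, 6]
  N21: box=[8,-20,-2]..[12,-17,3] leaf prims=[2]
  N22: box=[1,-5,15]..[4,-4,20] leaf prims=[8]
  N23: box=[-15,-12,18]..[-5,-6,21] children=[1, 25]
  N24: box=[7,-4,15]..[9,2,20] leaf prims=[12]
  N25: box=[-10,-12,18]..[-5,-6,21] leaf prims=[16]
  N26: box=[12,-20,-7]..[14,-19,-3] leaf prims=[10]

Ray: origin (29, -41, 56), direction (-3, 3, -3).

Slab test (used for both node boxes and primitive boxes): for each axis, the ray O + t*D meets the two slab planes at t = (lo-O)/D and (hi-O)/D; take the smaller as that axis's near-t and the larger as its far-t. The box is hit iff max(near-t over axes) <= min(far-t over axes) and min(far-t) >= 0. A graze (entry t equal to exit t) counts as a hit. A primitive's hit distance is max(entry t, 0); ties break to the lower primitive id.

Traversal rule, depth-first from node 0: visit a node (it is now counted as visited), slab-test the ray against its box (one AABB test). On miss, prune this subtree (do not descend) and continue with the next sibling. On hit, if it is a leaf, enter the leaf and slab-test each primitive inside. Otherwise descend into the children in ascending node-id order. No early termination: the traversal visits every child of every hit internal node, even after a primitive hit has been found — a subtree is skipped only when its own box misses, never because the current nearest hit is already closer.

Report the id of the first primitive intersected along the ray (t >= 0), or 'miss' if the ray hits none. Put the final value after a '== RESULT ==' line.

Trace the traversal:
N0 x:[10/3,49/3] y:[7,64/3] z:[35/3,24] -> hit [35/3,49/3], descend [7, 11, 13, 20]
  N7 x:[23/3,49/3] y:[46/3,18] z:[13,52/3] -> hit [46/3,49/3], descend [4, 14, 15]
    N4 x:[16,49/3] y:[46/3,50/3] z:[49/3,52/3] -> hit [49/3,49/3] leaf, test {P4@t=49/3}
    N14 x:[15,46/3] y:[16,17] z:[13,40/3] -> miss, prune
    N15 x:[23/3,26/3] y:[52/3,18] z:[16,52/3] -> miss, prune
  N11 x:[5,16] y:[7,37/3] z:[53/3,24] -> miss, prune
  N13 x:[20/3,44/3] y:[8,43/3] z:[35/3,41/3] -> hit [35/3,41/3], descend [18, 22, 23, 24]
    N18 x:[37/3,38/3] y:[8,25/3] z:[12,40/3] -> miss, prune
    N22 x:[25/3,28/3] y:[12,37/3] z:[12,41/3] -> miss, prune
    N23 x:[34/3,44/3] y:[29/3,35/3] z:[35/3,38/3] -> hit [35/3,35/3], descend [1, 25]
      N1 x:[40/3,44/3] y:[29/3,34/3] z:[12,38/3] -> miss, prune
      N25 x:[34/3,13] y:[29/3,35/3] z:[35/3,38/3] -> hit [35/3,35/3] leaf, test {P16@t=35/3}
    N24 x:[20/3,22/3] y:[37/3,43/3] z:[12,41/3] -> miss, prune
  N20 x:[10/3,46/3] y:[15,64/3] z:[53/3,71/3] -> miss, prune

order=[0, 7, 4, 14, 15, 11, 13, 18, 22, 23, 1, 25, 24, 20]  |boxes|=14  |leaves|=2  hit=P16

== RESULT ==
16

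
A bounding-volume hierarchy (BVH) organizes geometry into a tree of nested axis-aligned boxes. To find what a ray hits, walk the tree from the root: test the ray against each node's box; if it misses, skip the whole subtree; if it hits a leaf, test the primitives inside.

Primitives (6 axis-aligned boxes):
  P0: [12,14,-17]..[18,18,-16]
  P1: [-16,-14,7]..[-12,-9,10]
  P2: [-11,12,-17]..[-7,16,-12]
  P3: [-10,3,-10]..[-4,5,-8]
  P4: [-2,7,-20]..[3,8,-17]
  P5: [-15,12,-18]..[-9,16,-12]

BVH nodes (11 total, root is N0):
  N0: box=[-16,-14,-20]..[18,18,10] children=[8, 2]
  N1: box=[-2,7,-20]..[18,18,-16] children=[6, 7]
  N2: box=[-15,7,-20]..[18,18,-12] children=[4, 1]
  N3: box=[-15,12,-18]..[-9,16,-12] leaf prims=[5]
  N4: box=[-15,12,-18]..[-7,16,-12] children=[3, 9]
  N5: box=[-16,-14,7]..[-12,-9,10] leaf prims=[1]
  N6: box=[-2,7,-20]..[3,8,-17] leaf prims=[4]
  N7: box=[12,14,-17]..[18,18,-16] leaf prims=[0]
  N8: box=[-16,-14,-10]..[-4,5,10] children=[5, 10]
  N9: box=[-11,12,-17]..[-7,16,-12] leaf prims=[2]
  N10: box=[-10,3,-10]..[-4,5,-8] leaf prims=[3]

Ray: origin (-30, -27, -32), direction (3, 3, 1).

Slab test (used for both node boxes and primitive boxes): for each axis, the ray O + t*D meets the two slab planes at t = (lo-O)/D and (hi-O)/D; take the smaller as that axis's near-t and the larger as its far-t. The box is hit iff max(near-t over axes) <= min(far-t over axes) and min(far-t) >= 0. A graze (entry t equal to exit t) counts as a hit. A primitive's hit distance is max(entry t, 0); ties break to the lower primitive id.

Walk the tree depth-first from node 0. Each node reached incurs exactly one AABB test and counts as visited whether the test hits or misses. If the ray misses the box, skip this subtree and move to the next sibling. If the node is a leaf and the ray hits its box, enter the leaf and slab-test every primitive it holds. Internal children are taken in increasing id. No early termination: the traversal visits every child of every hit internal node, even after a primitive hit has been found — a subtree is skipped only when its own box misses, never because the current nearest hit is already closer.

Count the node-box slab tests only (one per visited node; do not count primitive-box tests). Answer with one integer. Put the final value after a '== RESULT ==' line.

Trace the traversal:
N0 x:[14/3,16] y:[13/3,15] z:[12,42] -> hit [12,15], descend [2, 8]
  N2 x:[5,16] y:[34/3,15] z:[12,20] -> hit [12,15], descend [1, 4]
    N1 x:[28/3,16] y:[34/3,15] z:[12,16] -> hit [12,15], descend [6, 7]
      N6 x:[28/3,11] y:[34/3,35/3] z:[12,15] -> miss, prune
      N7 x:[14,16] y:[41/3,15] z:[15,16] -> hit [15,15] leaf, test {P0@t=15}
    N4 x:[5,23/3] y:[13,43/3] z:[14,20] -> miss, prune
  N8 x:[14/3,26/3] y:[13/3,32/3] z:[22,42] -> miss, prune

Summary -> nodes [0, 2, 1, 6, 7, 4, 8]; box-tests=7; leaf-entries=1; first=P0

== RESULT ==
7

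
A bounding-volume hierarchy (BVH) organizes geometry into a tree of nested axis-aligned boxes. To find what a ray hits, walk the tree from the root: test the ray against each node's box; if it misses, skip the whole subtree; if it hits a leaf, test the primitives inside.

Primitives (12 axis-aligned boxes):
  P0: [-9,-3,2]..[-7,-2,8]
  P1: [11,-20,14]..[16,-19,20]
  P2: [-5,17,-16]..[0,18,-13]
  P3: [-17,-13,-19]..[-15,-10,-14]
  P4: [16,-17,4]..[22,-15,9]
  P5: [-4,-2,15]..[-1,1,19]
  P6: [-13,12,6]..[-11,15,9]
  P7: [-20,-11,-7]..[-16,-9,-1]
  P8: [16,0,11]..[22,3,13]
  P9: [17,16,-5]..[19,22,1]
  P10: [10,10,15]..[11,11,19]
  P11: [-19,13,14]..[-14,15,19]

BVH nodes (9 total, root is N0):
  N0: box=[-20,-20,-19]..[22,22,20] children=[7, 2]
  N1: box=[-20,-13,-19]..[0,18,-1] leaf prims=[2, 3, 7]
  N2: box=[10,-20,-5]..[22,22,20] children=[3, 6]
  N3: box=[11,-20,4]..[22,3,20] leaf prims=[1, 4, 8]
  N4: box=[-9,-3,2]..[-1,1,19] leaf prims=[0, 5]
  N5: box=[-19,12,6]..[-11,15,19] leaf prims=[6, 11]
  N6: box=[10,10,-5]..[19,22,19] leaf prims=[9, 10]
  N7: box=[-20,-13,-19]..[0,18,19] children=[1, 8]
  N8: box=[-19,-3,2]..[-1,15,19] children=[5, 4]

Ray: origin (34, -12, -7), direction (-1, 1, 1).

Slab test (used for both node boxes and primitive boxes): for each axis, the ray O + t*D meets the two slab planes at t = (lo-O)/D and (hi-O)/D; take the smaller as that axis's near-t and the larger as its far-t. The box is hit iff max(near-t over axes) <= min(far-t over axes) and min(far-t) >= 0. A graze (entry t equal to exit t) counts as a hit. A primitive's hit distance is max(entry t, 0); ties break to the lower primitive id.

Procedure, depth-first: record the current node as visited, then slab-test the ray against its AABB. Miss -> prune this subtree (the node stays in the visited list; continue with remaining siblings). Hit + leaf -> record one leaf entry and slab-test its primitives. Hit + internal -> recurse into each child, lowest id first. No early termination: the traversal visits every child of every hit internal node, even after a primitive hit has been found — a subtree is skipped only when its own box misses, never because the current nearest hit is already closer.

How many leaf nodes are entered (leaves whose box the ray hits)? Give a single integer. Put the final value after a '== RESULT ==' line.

Trace the traversal:
N0 x:[12,54] y:[-8,34] z:[-12,27] -> hit [12,27], descend [2, 7]
  N2 x:[12,24] y:[-8,34] z:[2,27] -> hit [12,24], descend [3, 6]
    N3 x:[12,23] y:[-8,15] z:[11,27] -> hit [12,15] leaf, test {P1(miss), P4(miss), P8(miss)}
    N6 x:[15,24] y:[22,34] z:[2,26] -> hit [22,24] leaf, test {P9(miss), P10@t=23}
  N7 x:[34,54] y:[-1,30] z:[-12,26] -> miss, prune

Summary -> nodes [0, 2, 3, 6, 7]; box-tests=5; leaf-entries=2; first=P10

== RESULT ==
2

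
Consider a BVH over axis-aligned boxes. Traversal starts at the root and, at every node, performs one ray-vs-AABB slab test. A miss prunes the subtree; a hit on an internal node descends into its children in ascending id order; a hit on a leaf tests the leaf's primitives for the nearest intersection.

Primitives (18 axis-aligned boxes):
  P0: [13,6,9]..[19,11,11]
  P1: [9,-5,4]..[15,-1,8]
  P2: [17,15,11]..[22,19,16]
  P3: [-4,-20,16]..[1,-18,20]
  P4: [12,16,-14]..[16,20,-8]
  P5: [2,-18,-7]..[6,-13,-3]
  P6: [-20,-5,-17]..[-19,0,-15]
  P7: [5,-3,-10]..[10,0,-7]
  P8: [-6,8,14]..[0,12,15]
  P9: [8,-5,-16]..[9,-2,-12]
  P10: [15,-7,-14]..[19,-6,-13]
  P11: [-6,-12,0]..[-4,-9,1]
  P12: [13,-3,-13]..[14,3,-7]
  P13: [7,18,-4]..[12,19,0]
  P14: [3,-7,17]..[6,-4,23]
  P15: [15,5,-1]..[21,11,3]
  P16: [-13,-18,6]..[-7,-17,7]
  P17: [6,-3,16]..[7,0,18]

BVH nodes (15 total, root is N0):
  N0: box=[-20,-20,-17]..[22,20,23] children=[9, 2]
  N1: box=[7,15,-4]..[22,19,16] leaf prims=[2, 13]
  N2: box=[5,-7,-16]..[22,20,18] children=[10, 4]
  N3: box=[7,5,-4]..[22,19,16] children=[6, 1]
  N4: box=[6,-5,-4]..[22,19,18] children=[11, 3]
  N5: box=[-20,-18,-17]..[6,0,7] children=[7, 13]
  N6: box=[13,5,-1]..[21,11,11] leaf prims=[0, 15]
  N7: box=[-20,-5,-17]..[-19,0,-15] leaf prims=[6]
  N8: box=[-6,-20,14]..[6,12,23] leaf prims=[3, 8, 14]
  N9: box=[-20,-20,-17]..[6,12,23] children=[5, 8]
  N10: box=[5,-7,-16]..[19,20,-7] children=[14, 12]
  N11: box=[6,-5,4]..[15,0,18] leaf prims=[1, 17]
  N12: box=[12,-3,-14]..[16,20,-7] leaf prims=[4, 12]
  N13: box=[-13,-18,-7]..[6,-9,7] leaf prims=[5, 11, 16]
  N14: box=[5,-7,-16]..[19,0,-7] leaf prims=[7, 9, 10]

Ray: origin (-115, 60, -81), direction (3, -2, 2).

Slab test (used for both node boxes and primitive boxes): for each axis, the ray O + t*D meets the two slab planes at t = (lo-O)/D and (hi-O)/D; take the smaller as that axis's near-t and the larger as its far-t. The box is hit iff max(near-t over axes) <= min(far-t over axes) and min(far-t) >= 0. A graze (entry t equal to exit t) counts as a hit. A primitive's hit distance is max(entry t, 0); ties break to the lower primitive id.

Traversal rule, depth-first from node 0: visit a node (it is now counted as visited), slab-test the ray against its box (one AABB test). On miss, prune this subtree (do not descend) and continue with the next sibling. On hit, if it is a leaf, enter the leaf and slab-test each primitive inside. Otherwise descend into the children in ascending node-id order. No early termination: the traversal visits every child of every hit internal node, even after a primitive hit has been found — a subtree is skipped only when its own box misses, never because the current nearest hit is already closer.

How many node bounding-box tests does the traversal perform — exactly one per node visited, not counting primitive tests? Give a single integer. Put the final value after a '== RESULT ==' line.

Walk:
N0 x:[95/3,137/3] y:[20,40] z:[32,52] -> hit [32,40], descend [2, 9]
  N2 x:[40,137/3] y:[20,67/2] z:[65/2,99/2] -> miss, prune
  N9 x:[95/3,121/3] y:[24,40] z:[32,52] -> hit [32,40], descend [5, 8]
    N5 x:[95/3,121/3] y:[30,39] z:[32,44] -> hit [32,39], descend [7, 13]
      N7 x:[95/3,32] y:[30,65/2] z:[32,33] -> hit [32,32] leaf, test {P6@t=32}
      N13 x:[34,121/3] y:[69/2,39] z:[37,44] -> hit [37,39] leaf, test {P5@t=39, P11(miss), P16(miss)}
    N8 x:[109/3,121/3] y:[24,40] z:[95/2,52] -> miss, prune

7 AABB tests over nodes [0, 2, 9, 5, 7, 13, 8]; 2 leaves entered; closest P6.

== RESULT ==
7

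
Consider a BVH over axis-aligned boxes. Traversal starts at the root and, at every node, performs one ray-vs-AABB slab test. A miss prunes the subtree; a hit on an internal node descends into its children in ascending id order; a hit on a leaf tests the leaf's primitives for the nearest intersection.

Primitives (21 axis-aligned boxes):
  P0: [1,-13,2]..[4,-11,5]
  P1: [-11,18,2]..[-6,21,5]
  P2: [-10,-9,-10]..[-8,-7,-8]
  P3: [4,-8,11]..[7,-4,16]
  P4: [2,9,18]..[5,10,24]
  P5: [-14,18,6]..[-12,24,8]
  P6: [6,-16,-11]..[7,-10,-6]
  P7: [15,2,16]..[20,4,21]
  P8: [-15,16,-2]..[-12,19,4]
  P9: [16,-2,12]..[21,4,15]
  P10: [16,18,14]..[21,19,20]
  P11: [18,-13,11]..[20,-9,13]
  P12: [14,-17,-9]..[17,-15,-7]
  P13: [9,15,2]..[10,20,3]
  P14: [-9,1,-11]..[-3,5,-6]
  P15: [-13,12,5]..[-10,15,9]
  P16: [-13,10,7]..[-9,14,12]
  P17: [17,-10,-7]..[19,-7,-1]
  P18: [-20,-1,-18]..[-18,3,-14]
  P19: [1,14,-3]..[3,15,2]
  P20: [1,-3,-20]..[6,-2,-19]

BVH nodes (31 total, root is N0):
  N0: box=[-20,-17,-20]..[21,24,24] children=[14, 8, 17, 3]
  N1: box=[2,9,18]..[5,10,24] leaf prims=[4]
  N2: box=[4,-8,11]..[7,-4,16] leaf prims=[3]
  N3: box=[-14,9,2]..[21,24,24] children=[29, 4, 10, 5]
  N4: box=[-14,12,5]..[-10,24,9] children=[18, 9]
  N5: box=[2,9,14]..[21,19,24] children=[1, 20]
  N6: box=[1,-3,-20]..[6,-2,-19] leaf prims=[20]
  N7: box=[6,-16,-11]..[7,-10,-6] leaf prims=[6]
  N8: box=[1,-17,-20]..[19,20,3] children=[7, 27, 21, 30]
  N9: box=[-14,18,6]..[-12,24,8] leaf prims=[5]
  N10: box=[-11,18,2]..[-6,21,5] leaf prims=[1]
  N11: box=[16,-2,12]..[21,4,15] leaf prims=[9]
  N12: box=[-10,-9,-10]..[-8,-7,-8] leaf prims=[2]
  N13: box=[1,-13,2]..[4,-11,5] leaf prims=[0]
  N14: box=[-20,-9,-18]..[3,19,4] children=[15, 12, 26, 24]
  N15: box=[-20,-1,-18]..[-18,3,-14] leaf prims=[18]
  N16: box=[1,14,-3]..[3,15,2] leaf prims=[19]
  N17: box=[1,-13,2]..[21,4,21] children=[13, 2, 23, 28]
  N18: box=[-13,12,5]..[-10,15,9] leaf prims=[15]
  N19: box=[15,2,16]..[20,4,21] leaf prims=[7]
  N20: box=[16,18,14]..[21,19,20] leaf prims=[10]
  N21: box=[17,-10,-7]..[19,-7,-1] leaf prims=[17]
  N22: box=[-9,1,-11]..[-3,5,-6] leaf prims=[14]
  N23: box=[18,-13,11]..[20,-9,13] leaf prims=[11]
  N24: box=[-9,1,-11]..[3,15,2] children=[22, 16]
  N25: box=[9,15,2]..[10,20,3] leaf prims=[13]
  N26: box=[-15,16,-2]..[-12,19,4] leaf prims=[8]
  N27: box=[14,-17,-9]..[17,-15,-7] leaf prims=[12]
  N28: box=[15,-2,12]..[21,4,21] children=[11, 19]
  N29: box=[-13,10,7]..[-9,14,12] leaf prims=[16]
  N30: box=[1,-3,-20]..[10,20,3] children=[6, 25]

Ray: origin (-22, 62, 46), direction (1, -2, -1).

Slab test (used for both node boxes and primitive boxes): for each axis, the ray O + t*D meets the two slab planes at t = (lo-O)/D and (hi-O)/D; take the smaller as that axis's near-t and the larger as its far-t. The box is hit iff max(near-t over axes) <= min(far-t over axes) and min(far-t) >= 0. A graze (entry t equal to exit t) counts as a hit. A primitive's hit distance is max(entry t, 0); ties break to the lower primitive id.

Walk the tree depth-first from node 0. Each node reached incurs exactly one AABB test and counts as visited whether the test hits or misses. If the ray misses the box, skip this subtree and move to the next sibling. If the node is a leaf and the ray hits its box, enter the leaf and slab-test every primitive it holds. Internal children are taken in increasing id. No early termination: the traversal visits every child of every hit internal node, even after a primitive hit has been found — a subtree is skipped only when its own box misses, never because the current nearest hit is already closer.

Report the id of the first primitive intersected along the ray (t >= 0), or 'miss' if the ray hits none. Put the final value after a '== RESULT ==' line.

Traverse from the root:
N0 x:[2,43] y:[19,79/2] z:[22,66] -> hit [22,79/2], descend [3, 8, 14, 17]
  N3 x:[8,43] y:[19,53/2] z:[22,44] -> hit [22,53/2], descend [4, 5, 10, 29]
    N4 x:[8,12] y:[19,25] z:[37,41] -> miss, prune
    N5 x:[24,43] y:[43/2,53/2] z:[22,32] -> hit [24,53/2], descend [1, 20]
      N1 x:[24,27] y:[26,53/2] z:[22,28] -> hit [26,53/2] leaf, test {P4@t=26}
      N20 x:[38,43] y:[43/2,22] z:[26,32] -> miss, prune
    N10 x:[11,16] y:[41/2,22] z:[41,44] -> miss, prune
    N29 x:[9,13] y:[24,26] z:[34,39] -> miss, prune
  N8 x:[23,41] y:[21,79/2] z:[43,66] -> miss, prune
  N14 x:[2,25] y:[43/2,71/2] z:[42,64] -> miss, prune
  N17 x:[23,43] y:[29,75/2] z:[25,44] -> hit [29,75/2], descend [2, 13, 23, 28]
    N2 x:[26,29] y:[33,35] z:[30,35] -> miss, prune
    N13 x:[23,26] y:[73/2,75/2] z:[41,44] -> miss, prune
    N23 x:[40,42] y:[71/2,75/2] z:[33,35] -> miss, prune
    N28 x:[37,43] y:[29,32] z:[25,34] -> miss, prune

15 AABB tests over nodes [0, 3, 4, 5, 1, 20, 10, 29, 8, 14, 17, 2, 13, 23, 28]; 1 leaf entered; closest P4.

== RESULT ==
4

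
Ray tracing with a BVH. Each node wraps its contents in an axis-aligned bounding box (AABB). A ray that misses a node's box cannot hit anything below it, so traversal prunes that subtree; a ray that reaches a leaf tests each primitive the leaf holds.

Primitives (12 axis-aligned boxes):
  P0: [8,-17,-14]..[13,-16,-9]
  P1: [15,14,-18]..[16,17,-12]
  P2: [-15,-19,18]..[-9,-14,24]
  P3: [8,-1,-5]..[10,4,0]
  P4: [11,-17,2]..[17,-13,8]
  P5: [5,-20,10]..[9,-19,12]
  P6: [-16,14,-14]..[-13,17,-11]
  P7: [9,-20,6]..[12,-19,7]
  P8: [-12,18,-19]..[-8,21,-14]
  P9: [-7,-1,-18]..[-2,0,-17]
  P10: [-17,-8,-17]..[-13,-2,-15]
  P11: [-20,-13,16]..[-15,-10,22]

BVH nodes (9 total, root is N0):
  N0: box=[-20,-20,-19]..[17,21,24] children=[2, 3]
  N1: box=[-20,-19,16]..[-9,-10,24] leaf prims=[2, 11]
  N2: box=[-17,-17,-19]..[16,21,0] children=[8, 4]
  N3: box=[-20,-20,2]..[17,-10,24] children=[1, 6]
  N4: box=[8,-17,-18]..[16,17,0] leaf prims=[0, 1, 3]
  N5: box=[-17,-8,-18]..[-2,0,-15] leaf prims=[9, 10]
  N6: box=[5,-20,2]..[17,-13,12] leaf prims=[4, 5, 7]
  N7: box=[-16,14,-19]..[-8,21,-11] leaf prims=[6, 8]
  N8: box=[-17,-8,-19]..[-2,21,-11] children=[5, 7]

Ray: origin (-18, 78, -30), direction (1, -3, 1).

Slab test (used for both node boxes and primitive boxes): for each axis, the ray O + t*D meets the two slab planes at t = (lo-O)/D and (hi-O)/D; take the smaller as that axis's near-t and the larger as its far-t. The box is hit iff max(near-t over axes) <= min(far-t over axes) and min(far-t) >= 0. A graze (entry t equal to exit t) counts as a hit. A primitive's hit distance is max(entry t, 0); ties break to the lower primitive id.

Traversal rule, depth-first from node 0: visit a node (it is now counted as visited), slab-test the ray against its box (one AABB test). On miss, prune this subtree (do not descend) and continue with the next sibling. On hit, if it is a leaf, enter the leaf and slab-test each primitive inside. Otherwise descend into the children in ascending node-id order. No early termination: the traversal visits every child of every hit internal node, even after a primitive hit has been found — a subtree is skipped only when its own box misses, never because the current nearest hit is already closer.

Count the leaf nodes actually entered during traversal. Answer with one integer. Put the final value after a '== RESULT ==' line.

Walk:
N0 x:[-2,35] y:[19,98/3] z:[11,54] -> hit [19,98/3], descend [2, 3]
  N2 x:[1,34] y:[19,95/3] z:[11,30] -> hit [19,30], descend [4, 8]
    N4 x:[26,34] y:[61/3,95/3] z:[12,30] -> hit [26,30] leaf, test {P0(miss), P1(miss), P3@t=26}
    N8 x:[1,16] y:[19,86/3] z:[11,19] -> miss, prune
  N3 x:[-2,35] y:[88/3,98/3] z:[32,54] -> hit [32,98/3], descend [1, 6]
    N1 x:[-2,9] y:[88/3,97/3] z:[46,54] -> miss, prune
    N6 x:[23,35] y:[91/3,98/3] z:[32,42] -> hit [32,98/3] leaf, test {P4(miss), P5(miss), P7(miss)}

Visited [0, 2, 4, 8, 3, 1, 6]. Tests: 7 box, 2 leaf. Nearest: P3.

== RESULT ==
2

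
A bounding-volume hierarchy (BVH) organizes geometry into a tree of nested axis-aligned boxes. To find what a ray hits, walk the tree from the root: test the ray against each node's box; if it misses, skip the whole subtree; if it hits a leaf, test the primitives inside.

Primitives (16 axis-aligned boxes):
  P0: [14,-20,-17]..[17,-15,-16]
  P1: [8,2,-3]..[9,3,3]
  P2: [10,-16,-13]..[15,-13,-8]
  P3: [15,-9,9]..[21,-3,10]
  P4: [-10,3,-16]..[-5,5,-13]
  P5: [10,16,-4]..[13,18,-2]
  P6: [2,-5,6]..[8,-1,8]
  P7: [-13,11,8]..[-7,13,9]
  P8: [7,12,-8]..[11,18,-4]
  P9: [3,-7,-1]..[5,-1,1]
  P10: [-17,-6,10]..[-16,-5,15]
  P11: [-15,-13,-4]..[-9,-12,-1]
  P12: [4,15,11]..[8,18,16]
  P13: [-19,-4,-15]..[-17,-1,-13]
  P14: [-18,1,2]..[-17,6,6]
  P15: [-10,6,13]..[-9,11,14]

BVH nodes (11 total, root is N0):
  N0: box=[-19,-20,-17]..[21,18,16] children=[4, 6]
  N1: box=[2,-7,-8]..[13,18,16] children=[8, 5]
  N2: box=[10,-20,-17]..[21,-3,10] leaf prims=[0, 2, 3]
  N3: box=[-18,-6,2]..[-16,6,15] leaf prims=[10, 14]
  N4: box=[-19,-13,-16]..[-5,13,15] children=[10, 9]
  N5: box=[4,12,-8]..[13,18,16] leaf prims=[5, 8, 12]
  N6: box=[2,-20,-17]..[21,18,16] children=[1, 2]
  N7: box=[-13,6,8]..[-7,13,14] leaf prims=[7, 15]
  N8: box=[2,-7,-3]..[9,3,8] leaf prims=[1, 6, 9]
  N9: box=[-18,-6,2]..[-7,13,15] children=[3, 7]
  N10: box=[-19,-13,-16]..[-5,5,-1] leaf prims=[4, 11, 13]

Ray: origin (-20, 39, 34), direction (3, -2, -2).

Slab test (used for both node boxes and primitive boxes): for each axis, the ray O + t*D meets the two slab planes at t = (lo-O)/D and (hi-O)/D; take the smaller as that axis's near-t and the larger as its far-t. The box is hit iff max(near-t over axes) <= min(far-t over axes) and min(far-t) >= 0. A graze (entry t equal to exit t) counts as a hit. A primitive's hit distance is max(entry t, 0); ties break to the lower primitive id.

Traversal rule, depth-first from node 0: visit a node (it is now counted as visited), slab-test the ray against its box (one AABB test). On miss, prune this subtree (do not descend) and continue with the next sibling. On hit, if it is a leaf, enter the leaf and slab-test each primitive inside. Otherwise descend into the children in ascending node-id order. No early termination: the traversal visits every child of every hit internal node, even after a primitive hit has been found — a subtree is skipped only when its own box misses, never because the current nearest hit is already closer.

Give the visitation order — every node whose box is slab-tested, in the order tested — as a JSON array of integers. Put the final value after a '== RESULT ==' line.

Traverse from the root:
N0 x:[1/3,41/3] y:[21/2,59/2] z:[9,51/2] -> hit [21/2,41/3], descend [4, 6]
  N4 x:[1/3,5] y:[13,26] z:[19/2,25] -> miss, prune
  N6 x:[22/3,41/3] y:[21/2,59/2] z:[9,51/2] -> hit [21/2,41/3], descend [1, 2]
    N1 x:[22/3,11] y:[21/2,23] z:[9,21] -> hit [21/2,11], descend [5, 8]
      N5 x:[8,11] y:[21/2,27/2] z:[9,21] -> hit [21/2,11] leaf, test {P5(miss), P8(miss), P12(miss)}
      N8 x:[22/3,29/3] y:[18,23] z:[13,37/2] -> miss, prune
    N2 x:[10,41/3] y:[21,59/2] z:[12,51/2] -> miss, prune

Summary -> nodes [0, 4, 6, 1, 5, 8, 2]; box-tests=7; leaf-entries=1; first=miss

== RESULT ==
[0, 4, 6, 1, 5, 8, 2]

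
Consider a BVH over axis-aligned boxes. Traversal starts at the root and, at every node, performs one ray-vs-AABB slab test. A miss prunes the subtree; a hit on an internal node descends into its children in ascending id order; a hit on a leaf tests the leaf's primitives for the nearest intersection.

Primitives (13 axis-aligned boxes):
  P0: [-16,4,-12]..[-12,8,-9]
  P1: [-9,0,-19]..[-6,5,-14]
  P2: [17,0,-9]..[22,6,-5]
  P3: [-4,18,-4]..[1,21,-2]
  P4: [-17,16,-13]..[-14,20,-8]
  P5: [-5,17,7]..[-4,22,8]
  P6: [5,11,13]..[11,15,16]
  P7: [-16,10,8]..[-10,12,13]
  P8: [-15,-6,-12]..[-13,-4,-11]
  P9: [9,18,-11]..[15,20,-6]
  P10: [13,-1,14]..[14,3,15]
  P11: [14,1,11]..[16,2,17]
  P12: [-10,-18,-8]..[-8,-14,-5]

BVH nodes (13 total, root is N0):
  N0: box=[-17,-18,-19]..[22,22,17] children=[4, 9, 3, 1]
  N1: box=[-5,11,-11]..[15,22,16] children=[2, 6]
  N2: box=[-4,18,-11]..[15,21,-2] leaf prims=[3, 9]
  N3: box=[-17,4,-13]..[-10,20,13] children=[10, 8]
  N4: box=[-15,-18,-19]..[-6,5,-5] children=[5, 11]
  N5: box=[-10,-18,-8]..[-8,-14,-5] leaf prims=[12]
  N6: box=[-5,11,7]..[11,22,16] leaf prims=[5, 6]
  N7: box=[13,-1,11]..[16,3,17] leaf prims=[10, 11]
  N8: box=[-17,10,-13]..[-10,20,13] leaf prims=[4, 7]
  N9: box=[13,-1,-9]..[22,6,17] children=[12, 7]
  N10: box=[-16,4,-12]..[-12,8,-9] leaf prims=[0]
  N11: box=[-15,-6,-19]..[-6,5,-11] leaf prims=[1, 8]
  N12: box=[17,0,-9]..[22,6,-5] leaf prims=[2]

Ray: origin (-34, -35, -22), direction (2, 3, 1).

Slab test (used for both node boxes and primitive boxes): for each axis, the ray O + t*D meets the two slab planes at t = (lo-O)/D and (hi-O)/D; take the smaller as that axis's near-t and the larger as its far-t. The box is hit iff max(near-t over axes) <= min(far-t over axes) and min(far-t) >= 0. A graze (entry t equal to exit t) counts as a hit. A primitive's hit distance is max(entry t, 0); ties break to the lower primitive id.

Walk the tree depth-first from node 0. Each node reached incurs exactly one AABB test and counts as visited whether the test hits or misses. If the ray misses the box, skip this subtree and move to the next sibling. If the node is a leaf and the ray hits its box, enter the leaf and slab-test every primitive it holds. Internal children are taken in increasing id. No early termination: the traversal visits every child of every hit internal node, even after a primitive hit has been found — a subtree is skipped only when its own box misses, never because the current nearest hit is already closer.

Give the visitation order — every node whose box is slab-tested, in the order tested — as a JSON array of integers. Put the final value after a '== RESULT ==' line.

Traverse from the root:
N0 x:[17/2,28] y:[17/3,19] z:[3,39] -> hit [17/2,19], descend [1, 3, 4, 9]
  N1 x:[29/2,49/2] y:[46/3,19] z:[11,38] -> hit [46/3,19], descend [2, 6]
    N2 x:[15,49/2] y:[53/3,56/3] z:[11,20] -> hit [53/3,56/3] leaf, test {P3(miss), P9(miss)}
    N6 x:[29/2,45/2] y:[46/3,19] z:[29,38] -> miss, prune
  N3 x:[17/2,12] y:[13,55/3] z:[9,35] -> miss, prune
  N4 x:[19/2,14] y:[17/3,40/3] z:[3,17] -> hit [19/2,40/3], descend [5, 11]
    N5 x:[12,13] y:[17/3,7] z:[14,17] -> miss, prune
    N11 x:[19/2,14] y:[29/3,40/3] z:[3,11] -> hit [29/3,11] leaf, test {P1(miss), P8@t=10}
  N9 x:[47/2,28] y:[34/3,41/3] z:[13,39] -> miss, prune

Summary -> nodes [0, 1, 2, 6, 3, 4, 5, 11, 9]; box-tests=9; leaf-entries=2; first=P8

== RESULT ==
[0, 1, 2, 6, 3, 4, 5, 11, 9]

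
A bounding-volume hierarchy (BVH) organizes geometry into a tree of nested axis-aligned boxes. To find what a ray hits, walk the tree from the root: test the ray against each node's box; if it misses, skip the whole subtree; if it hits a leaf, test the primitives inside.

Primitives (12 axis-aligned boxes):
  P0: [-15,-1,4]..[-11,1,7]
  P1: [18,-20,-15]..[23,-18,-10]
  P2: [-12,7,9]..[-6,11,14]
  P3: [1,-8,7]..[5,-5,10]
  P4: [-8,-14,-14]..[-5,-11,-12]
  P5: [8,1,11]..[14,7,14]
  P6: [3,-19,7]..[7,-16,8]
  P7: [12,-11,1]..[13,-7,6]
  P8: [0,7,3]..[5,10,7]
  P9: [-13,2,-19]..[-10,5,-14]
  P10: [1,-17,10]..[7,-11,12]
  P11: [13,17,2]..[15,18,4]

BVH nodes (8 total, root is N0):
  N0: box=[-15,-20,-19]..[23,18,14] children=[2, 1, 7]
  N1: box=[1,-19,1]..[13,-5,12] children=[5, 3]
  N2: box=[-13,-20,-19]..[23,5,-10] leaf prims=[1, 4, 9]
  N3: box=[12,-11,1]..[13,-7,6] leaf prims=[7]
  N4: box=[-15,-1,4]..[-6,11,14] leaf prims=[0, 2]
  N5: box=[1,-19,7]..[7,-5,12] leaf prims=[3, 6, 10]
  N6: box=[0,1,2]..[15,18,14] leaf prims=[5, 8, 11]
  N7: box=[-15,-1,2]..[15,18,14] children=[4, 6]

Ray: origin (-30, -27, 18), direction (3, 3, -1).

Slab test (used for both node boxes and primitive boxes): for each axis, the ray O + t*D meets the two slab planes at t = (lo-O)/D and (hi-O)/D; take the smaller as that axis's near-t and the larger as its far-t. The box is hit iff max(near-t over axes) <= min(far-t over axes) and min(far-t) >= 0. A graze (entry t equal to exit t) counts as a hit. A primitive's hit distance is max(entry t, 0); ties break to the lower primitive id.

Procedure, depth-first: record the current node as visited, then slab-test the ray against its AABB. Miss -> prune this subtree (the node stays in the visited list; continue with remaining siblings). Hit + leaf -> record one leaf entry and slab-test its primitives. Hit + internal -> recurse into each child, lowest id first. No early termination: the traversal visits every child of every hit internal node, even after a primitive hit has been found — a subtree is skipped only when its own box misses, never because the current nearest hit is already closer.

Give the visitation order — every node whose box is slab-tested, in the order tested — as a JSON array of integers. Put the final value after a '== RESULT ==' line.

Traverse from the root:
N0 x:[5,53/3] y:[7/3,15] z:[4,37] -> hit [5,15], descend [1, 2, 7]
  N1 x:[31/3,43/3] y:[8/3,22/3] z:[6,17] -> miss, prune
  N2 x:[17/3,53/3] y:[7/3,32/3] z:[28,37] -> miss, prune
  N7 x:[5,15] y:[26/3,15] z:[4,16] -> hit [26/3,15], descend [4, 6]
    N4 x:[5,8] y:[26/3,38/3] z:[4,14] -> miss, prune
    N6 x:[10,15] y:[28/3,15] z:[4,16] -> hit [10,15] leaf, test {P5(miss), P8@t=34/3, P11@t=44/3}

Visited [0, 1, 2, 7, 4, 6]. Tests: 6 box, 1 leaf. Nearest: P8.

== RESULT ==
[0, 1, 2, 7, 4, 6]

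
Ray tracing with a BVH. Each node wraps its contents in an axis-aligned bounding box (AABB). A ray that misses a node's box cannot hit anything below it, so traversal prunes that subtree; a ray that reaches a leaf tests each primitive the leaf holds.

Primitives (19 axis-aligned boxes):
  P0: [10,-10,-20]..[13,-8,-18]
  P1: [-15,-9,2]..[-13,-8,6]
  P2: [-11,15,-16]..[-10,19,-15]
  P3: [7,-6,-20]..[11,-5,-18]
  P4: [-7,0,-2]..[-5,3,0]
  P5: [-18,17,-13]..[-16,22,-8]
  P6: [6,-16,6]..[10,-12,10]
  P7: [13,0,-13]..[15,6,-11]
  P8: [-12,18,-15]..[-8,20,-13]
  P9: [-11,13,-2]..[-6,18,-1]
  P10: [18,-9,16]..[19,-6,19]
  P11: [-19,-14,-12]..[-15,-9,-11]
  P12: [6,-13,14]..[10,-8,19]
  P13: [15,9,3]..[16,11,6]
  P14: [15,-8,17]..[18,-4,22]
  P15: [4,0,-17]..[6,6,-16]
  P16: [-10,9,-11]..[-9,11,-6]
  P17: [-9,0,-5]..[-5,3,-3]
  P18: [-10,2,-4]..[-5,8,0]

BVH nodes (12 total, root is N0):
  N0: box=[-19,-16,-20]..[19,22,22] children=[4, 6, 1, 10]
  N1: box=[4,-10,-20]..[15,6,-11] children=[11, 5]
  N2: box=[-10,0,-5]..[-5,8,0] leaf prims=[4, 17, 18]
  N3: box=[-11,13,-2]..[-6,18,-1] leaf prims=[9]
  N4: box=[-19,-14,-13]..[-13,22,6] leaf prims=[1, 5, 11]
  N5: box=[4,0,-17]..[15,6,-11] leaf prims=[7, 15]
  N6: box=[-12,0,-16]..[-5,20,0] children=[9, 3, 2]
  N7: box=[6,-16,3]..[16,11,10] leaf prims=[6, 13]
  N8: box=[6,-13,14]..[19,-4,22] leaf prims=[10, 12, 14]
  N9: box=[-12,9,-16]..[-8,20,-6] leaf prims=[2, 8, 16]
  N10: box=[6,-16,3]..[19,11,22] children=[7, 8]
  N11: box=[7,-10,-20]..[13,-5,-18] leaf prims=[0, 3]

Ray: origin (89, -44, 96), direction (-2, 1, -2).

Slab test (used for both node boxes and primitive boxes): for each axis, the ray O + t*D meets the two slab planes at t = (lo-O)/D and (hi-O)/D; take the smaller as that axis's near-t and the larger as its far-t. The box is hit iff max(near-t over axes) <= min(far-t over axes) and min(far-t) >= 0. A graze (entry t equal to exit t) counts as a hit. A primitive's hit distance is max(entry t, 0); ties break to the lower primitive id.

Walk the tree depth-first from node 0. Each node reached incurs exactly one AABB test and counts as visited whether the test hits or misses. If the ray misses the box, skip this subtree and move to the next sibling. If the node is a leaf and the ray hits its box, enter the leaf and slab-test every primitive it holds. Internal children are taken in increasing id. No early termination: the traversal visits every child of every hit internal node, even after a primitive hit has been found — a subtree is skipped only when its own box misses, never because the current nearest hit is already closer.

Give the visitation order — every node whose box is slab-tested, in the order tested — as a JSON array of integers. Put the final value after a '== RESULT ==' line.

Traverse from the root:
N0 x:[35,54] y:[28,66] z:[37,58] -> hit [37,54], descend [1, 4, 6, 10]
  N1 x:[37,85/2] y:[34,50] z:[107/2,58] -> miss, prune
  N4 x:[51,54] y:[30,66] z:[45,109/2] -> hit [51,54] leaf, test {P1(miss), P5(miss), P11(miss)}
  N6 x:[47,101/2] y:[44,64] z:[48,56] -> hit [48,101/2], descend [2, 3, 9]
    N2 x:[47,99/2] y:[44,52] z:[48,101/2] -> hit [48,99/2] leaf, test {P4(miss), P17(miss), P18@t=48}
    N3 x:[95/2,50] y:[57,62] z:[97/2,49] -> miss, prune
    N9 x:[97/2,101/2] y:[53,64] z:[51,56] -> miss, prune
  N10 x:[35,83/2] y:[28,55] z:[37,93/2] -> hit [37,83/2], descend [7, 8]
    N7 x:[73/2,83/2] y:[28,55] z:[43,93/2] -> miss, prune
    N8 x:[35,83/2] y:[31,40] z:[37,41] -> hit [37,40] leaf, test {P10(miss), P12(miss), P14@t=37}

Visited [0, 1, 4, 6, 2, 3, 9, 10, 7, 8]. Tests: 10 box, 3 leaf. Nearest: P14.

== RESULT ==
[0, 1, 4, 6, 2, 3, 9, 10, 7, 8]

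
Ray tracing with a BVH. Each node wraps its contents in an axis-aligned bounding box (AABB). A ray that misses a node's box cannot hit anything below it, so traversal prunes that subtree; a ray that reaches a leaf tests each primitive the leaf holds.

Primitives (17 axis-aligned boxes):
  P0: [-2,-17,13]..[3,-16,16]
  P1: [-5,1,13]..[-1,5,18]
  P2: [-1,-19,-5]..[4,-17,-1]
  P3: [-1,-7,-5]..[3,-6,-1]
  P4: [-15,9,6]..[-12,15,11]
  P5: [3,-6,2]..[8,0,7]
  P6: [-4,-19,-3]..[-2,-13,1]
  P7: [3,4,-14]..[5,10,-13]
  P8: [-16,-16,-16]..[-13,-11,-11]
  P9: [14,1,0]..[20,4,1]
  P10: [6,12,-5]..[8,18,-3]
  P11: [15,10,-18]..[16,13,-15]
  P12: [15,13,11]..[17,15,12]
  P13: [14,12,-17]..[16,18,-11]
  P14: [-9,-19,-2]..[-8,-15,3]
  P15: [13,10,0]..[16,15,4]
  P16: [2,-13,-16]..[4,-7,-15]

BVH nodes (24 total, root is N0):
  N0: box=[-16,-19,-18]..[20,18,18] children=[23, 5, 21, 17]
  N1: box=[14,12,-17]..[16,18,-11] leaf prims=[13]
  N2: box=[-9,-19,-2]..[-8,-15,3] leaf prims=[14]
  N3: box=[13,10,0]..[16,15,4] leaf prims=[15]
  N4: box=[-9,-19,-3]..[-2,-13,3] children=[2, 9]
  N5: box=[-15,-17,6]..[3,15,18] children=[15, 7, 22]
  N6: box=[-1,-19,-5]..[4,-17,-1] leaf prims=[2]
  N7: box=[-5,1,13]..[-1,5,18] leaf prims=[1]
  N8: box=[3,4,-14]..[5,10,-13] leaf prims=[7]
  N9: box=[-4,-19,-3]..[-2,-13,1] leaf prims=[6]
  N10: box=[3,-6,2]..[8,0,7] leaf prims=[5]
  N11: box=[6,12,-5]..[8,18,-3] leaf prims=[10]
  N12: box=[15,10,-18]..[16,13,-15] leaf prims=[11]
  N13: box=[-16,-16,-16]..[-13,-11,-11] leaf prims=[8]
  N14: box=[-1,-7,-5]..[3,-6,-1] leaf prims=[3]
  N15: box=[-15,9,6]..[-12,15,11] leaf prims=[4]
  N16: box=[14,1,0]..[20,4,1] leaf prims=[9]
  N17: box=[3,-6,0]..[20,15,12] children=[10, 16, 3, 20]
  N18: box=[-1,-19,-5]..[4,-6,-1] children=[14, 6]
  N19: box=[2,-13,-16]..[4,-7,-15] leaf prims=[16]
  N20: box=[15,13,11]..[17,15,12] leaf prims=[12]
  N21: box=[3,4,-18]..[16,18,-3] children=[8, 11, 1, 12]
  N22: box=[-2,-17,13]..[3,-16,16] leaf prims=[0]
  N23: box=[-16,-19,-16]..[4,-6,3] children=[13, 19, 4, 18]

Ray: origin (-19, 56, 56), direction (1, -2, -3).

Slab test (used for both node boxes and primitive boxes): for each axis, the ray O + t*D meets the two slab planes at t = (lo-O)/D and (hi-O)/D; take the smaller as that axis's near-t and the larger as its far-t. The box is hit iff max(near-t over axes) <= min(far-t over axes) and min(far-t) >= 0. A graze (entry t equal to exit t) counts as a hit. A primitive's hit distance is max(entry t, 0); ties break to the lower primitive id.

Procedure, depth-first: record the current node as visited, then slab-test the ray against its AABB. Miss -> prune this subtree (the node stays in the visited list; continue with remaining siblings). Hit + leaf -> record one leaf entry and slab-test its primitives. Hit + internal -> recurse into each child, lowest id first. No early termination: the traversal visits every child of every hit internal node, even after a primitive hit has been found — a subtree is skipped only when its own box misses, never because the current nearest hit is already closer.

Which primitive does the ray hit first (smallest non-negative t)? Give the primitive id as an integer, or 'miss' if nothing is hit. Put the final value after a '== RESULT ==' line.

Walk:
N0 x:[3,39] y:[19,75/2] z:[38/3,74/3] -> hit [19,74/3], descend [5, 17, 21, 23]
  N5 x:[4,22] y:[41/2,73/2] z:[38/3,50/3] -> miss, prune
  N17 x:[22,39] y:[41/2,31] z:[44/3,56/3] -> miss, prune
  N21 x:[22,35] y:[19,26] z:[59/3,74/3] -> hit [22,74/3], descend [1, 8, 11, 12]
    N1 x:[33,35] y:[19,22] z:[67/3,73/3] -> miss, prune
    N8 x:[22,24] y:[23,26] z:[23,70/3] -> hit [23,70/3] leaf, test {P7@t=23}
    N11 x:[25,27] y:[19,22] z:[59/3,61/3] -> miss, prune
    N12 x:[34,35] y:[43/2,23] z:[71/3,74/3] -> miss, prune
  N23 x:[3,23] y:[31,75/2] z:[53/3,24] -> miss, prune

Summary -> nodes [0, 5, 17, 21, 1, 8, 11, 12, 23]; box-tests=9; leaf-entries=1; first=P7

== RESULT ==
7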